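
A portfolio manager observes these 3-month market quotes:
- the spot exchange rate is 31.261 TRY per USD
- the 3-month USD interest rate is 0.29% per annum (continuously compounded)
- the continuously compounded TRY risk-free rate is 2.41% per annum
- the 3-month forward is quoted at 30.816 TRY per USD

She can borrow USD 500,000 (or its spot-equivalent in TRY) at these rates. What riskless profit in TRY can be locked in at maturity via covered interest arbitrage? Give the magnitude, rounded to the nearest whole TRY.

T = 3/12 years.
Keep in USD, deliver into the forward: 500,000·1.0007252629·30.816 = TRY 15,419,174.85.
Swap to TRY now, deposit: 500,000·31.261·1.0060431868 = TRY 15,724,958.03.
The quoted forward undervalues USD, so borrow USD, convert to TRY at spot, deposit the TRY at 2.41%, and buy USD forward at 30.816 to cover the loan.
Arbitrage profit = |15,419,174.85 − 15,724,958.03| = TRY 305,783.

TRY 305,783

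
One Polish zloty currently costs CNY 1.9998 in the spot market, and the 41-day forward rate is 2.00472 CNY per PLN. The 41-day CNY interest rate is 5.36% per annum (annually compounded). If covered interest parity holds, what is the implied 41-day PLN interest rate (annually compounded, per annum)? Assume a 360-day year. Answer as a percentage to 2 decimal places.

T = 41/360 years.
By CIP, F/S equals the CNY-to-PLN growth ratio: 2.00472/1.9998 = 1.0024602.
CNY growth factor: (1 + 0.0536)^(41/360) = 1.0059642.
That pins the PLN growth at 1.0034954.
r = 1.0034954^(360/41) − 1 = 0.031112 → 3.11%.

3.11%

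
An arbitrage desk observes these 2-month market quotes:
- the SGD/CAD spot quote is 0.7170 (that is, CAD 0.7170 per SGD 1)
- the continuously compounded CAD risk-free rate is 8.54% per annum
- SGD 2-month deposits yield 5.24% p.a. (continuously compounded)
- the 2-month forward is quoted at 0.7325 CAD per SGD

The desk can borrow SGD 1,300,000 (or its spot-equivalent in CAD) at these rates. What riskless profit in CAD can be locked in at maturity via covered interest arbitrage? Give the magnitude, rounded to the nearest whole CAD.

T = 2/12 years.
Keep in SGD, deliver into the forward: 1,300,000·1.00877158·0.7325 = CAD 960,602.74.
Swap to CAD now, deposit: 1,300,000·0.7170·1.01433511 = CAD 945,461.76.
The quoted forward overvalues SGD, so borrow CAD, buy SGD at spot, deposit the SGD at 5.24%, and sell the proceeds forward at 0.7325.
Profit = 960,602.74 − 945,461.76 = CAD 15,141.

CAD 15,141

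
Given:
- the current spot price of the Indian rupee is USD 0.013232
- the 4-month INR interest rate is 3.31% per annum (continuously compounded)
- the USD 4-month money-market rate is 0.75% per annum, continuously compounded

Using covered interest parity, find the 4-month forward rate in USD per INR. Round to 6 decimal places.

0.013120

T = 4/12 years.
USD accumulates by e^(0.0075×4/12) = 1.0025031.
INR accumulates by e^(0.0331×4/12) = 1.0110944.
Forward (USD per INR) = 0.013232 × 1.0025031 / 1.0110944 = 0.01311957.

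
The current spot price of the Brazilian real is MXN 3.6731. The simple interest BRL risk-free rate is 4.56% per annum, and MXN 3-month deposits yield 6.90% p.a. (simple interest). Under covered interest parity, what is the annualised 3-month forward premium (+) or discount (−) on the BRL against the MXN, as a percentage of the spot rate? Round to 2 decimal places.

T = 3/12 years.
No-arbitrage forward: 3.6731 × 1.017250 / 1.011400 = 3.6943454 MXN/BRL.
(F − S)/S ÷ T = (3.6943454 − 3.6731)/3.6731/(3/12) = 0.023136 → 2.31%.

+2.31%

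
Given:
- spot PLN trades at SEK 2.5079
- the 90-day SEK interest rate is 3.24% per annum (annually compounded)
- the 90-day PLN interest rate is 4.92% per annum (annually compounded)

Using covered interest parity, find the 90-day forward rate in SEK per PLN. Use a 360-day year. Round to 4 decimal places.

T = 90/360 years.
Growth of 1 SEK over T: (1 + 0.0324)^(90/360) = 1.0080034.
PLN growth factor: (1 + 0.0492)^(90/360) = 1.0120794.
So F = 2.5079 × 1.0080034 / 1.0120794 = 2.497800 (SEK/PLN).

2.4978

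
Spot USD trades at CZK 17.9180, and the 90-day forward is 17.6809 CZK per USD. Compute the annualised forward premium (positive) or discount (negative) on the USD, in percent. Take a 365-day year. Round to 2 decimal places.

T = 90/365 years.
(F − S)/S = (17.6809 − 17.918)/17.918 = -0.0132325.
Per annum: -0.0132325 / (90/365) = -0.053665 = -5.37%.

-5.37%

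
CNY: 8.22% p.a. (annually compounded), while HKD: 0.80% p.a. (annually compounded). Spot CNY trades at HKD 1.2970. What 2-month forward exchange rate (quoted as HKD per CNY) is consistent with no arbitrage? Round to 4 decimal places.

T = 2/12 years.
Growth of 1 HKD over T: (1 + 0.0080)^(2/12) = 1.0013289.
CNY accumulates by (1 + 0.0822)^(2/12) = 1.0132531.
CIP: F = S · (grow HKD)/(grow CNY) = 1.297 × 1.0013289/1.0132531 = 1.281737 HKD per CNY.

1.2817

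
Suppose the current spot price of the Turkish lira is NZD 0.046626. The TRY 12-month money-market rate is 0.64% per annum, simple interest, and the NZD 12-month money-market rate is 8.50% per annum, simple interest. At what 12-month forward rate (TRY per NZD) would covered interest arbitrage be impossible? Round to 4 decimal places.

19.8936

T = 1 year.
Growth of 1 NZD over T: 1 + 0.0850×1 = 1.085000.
Growth of 1 TRY over T: 1 + 0.0064×1 = 1.006400.
So F = 0.046626 × 1.085000 / 1.006400 = 0.050267498 (NZD/TRY).
Quoted the other way: 1/0.050267498 = 19.8936 TRY per NZD.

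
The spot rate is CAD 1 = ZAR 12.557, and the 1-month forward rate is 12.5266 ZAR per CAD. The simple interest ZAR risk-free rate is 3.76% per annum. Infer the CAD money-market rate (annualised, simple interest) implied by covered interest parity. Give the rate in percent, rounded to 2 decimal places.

T = 1/12 years.
By CIP, F/S equals the ZAR-to-CAD growth ratio: 12.5266/12.557 = 0.9975790.
ZAR growth factor: 1 + 0.0376×1/12 = 1.0031333.
That pins the CAD growth at 1.0055678.
(1.0055678 − 1)/T = 0.066814, i.e. 6.68%.

6.68%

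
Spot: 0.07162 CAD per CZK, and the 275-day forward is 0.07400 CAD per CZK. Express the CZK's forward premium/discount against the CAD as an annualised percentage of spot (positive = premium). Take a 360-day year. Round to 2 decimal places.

T = 275/360 years.
(F − S)/S = (0.07400 − 0.07162)/0.07162 = 0.0332309.
Annualise by dividing by T: 0.0332309 / (275/360) = 0.043502 → 4.35%.

+4.35%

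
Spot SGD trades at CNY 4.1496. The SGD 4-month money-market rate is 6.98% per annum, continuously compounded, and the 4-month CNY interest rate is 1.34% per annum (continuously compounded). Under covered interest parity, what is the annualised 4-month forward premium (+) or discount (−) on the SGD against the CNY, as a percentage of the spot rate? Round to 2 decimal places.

-5.59%

T = 4/12 years.
F = S · g_CNY/g_SGD = 4.1496 × 1.0044767/1.0235394 = 4.0723166.
Annualised premium = (F − S)/S × (1/T) = (4.0723166 − 4.1496)/4.1496 ÷ (4/12) = -5.59%.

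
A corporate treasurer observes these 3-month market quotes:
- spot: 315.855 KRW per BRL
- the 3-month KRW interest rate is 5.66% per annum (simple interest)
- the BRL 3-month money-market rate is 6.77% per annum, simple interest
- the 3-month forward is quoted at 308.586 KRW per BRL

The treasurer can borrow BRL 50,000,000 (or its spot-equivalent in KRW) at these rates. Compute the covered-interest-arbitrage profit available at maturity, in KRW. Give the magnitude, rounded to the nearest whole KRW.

KRW 325,776,510

T = 3/12 years.
Keep in BRL, deliver into the forward: 50,000,000·1.016925·308.586 = KRW 15,690,440,902.50.
Swap to KRW now, deposit: 50,000,000·315.855·1.014150 = KRW 16,016,217,412.50.
The quoted forward undervalues BRL, so borrow BRL, convert to KRW at spot, deposit the KRW at 5.66%, and buy BRL forward at 308.586 to cover the loan.
Arbitrage profit = |15,690,440,902.50 − 16,016,217,412.50| = KRW 325,776,510.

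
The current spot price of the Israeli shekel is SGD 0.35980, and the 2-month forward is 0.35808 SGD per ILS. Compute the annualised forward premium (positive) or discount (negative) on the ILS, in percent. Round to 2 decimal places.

-2.87%

T = 2/12 years.
Period premium: (0.35808 − 0.3598)/0.3598 = -0.0047804.
×(1/T) gives -2.87% p.a.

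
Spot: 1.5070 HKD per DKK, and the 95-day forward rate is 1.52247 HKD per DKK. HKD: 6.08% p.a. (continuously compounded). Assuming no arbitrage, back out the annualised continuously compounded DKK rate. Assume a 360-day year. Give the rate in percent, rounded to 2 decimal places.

2.21%

T = 95/360 years.
F/S = 1.52247/1.507 = 1.0102654 = (growth of HKD) / (growth of DKK).
The HKD side grows by e^(0.0608×95/360) = 1.0161738.
So the DKK growth factor = 1.0058484.
Take logs: ln 1.0058484 / (95/360) = 0.022098, so 2.21%.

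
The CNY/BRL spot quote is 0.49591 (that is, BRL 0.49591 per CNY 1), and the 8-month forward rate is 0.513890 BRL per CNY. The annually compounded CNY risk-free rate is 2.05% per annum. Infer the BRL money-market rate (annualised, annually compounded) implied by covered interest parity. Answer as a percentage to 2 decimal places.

T = 8/12 years.
F/S = 0.51389/0.49591 = 1.0362566 = (growth of BRL) / (growth of CNY).
CNY growth factor: (1 + 0.0205)^(8/12) = 1.0136204.
Hence g_BRL = 1.0503708.
r = 1.0503708^(12/8) − 1 = 0.076500 → 7.65%.

7.65%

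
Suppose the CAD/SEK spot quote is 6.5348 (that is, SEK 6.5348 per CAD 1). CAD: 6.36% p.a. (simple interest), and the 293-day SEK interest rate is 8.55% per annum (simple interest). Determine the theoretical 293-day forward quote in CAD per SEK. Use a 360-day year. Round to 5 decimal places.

T = 293/360 years.
Growth of 1 SEK over T: 1 + 0.0855×293/360 = 1.0695875.
CAD growth factor: 1 + 0.0636×293/360 = 1.0517633.
So F = 6.5348 × 1.0695875 / 1.0517633 = 6.645545 (SEK/CAD).
Quoted the other way: 1/6.645545 = 0.15048 CAD per SEK.

0.15048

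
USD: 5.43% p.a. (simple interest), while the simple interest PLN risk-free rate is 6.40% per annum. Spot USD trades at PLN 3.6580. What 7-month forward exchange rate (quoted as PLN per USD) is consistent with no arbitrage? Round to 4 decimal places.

3.6781

T = 7/12 years.
PLN growth factor: 1 + 0.0640×7/12 = 1.0373333.
USD accumulates by 1 + 0.0543×7/12 = 1.031675.
So F = 3.658 × 1.0373333 / 1.031675 = 3.678063 (PLN/USD).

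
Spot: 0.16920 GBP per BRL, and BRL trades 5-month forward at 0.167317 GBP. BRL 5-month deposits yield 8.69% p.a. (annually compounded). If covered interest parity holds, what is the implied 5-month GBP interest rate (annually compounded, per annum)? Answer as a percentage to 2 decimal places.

T = 5/12 years.
CIP gives F = S · g_GBP/g_BRL, so g_GBP/g_BRL = 0.167317/0.1692 = 0.9888712.
The BRL side grows by (1 + 0.0869)^(5/12) = 1.0353305.
Hence g_GBP = 1.0238085.
r = 1.0238085^(12/5) − 1 = 0.058096 → 5.81%.

5.81%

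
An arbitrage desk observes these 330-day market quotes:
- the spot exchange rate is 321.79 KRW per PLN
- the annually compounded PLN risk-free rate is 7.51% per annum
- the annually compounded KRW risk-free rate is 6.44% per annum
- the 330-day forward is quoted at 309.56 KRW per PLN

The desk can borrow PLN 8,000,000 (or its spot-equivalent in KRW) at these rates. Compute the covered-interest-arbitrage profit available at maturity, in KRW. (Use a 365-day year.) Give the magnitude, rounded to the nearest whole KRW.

T = 330/365 years.
Route A — deposit PLN, sell forward: 8,000,000 × 1.06766060337 × 309.56 = KRW 2,644,040,131.03.
Route B — convert at spot, deposit KRW: 8,000,000 × 321.79 × 1.058048970985 = KRW 2,723,756,626.99.
The quoted forward undervalues PLN, so borrow PLN, convert to KRW at spot, deposit the KRW at 6.44%, and buy PLN forward at 309.56 to cover the loan.
Arbitrage profit = |2,644,040,131.03 − 2,723,756,626.99| = KRW 79,716,496.

KRW 79,716,496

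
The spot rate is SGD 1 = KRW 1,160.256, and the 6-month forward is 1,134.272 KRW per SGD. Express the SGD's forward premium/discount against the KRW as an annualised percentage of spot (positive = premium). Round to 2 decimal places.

-4.48%

T = 6/12 years.
(F − S)/S = (1134.272 − 1160.256)/1160.256 = -0.0223951.
Annualise by dividing by T: -0.0223951 / (6/12) = -0.044790 → -4.48%.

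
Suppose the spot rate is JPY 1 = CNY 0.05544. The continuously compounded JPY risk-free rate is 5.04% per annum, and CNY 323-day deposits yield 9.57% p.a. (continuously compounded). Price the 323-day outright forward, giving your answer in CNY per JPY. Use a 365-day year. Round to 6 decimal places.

T = 323/365 years.
CNY growth factor: e^(0.0957×323/365) = 1.0883774.
JPY accumulates by e^(0.0504×323/365) = 1.0456101.
CIP: F = S · (grow CNY)/(grow JPY) = 0.05544 × 1.0883774/1.0456101 = 0.05770759 CNY per JPY.

0.057708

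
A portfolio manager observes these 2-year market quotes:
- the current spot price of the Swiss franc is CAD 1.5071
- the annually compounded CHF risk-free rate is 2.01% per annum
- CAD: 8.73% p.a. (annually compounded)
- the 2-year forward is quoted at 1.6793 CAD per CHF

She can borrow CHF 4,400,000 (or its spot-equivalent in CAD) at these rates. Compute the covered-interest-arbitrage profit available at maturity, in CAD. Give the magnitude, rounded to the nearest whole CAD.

CAD 150,653

T = 2 years.
Invest the CHF and cover forward: 4,400,000 × 1.04060401 × 1.6793 = CAD 7,688,939.78.
Convert at spot and invest in CAD: 4,400,000 × 1.5071 × 1.18222129 = CAD 7,839,593.11.
The quoted forward undervalues CHF, so borrow CHF, convert to CAD at spot, deposit the CAD at 8.73%, and buy CHF forward at 1.6793 to cover the loan.
Arbitrage profit = |7,688,939.78 − 7,839,593.11| = CAD 150,653.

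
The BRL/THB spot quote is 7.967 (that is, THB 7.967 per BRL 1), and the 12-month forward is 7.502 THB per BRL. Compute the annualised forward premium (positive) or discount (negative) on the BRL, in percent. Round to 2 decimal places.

T = 1 year.
Period premium: (7.502 − 7.967)/7.967 = -0.0583658.
Per annum: -0.0583658 / 1 = -0.058366 = -5.84%.

-5.84%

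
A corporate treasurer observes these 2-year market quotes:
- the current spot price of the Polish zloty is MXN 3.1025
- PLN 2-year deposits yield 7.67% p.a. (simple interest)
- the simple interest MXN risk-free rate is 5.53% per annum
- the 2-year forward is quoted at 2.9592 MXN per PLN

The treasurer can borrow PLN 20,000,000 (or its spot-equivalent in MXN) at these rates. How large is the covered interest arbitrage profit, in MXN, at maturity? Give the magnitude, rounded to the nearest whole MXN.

T = 2 years.
Invest the PLN and cover forward: 20,000,000 × 1.153400 × 2.9592 = MXN 68,262,825.60.
Convert at spot and invest in MXN: 20,000,000 × 3.1025 × 1.110600 = MXN 68,912,730.00.
The quoted forward undervalues PLN, so borrow PLN, convert to MXN at spot, deposit the MXN at 5.53%, and buy PLN forward at 2.9592 to cover the loan.
Arbitrage profit = |68,262,825.60 − 68,912,730.00| = MXN 649,904.

MXN 649,904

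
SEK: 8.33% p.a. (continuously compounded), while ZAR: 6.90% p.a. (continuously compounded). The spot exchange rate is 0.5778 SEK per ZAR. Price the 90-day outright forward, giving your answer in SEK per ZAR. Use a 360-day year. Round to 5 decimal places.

T = 90/360 years.
Growth of 1 SEK over T: e^(0.0833×90/360) = 1.0210434.
Growth of 1 ZAR over T: e^(0.0690×90/360) = 1.0173996.
So F = 0.5778 × 1.0210434 / 1.0173996 = 0.5798694 (SEK/ZAR).

0.57987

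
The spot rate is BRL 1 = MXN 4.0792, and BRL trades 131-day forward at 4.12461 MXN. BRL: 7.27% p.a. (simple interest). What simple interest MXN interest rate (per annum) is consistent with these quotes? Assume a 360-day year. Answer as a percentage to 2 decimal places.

10.41%

T = 131/360 years.
CIP gives F = S · g_MXN/g_BRL, so g_MXN/g_BRL = 4.12461/4.0792 = 1.0111321.
BRL growth factor: 1 + 0.0727×131/360 = 1.0264547.
That pins the MXN growth at 1.0378813.
r = (1.0378813 − 1)/(131/360) = 0.104101 → 10.41%.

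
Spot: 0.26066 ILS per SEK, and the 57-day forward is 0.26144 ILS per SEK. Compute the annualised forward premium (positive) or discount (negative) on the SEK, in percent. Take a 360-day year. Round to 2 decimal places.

+1.89%

T = 57/360 years.
SEK trades forward at +0.29924% vs spot over the period.
Annualise by dividing by T: 0.0029924 / (57/360) = 0.018899 → 1.89%.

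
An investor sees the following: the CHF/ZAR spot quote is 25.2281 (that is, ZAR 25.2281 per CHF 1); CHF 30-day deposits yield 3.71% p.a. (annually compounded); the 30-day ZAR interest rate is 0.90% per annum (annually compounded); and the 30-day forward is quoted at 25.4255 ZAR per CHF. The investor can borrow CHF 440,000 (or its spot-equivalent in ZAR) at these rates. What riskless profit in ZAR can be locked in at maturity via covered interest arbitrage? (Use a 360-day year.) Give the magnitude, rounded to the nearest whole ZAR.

ZAR 112,577

T = 30/360 years.
Route A — deposit CHF, sell forward: 440,000 × 1.0030403088 × 25.4255 = ZAR 11,221,232.60.
Route B — convert at spot, deposit ZAR: 440,000 × 25.2281 × 1.0007469239 = ZAR 11,108,655.13.
The quoted forward overvalues CHF, so borrow ZAR, buy CHF at spot, deposit the CHF at 3.71%, and sell the proceeds forward at 25.4255.
The gap between the two covered legs is ZAR 112,577.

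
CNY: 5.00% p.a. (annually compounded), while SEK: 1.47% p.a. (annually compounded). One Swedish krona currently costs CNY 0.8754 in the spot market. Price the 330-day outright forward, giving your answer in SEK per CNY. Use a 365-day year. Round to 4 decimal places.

T = 330/365 years.
CNY growth factor: (1 + 0.0500)^(330/365) = 1.045099.
SEK growth factor: (1 + 0.0147)^(330/365) = 1.0132811.
CIP: F = S · (grow CNY)/(grow SEK) = 0.8754 × 1.045099/1.0132811 = 0.9028883 CNY per SEK.
Invert for SEK per CNY: 1 / 0.9028883 = 1.1076.

1.1076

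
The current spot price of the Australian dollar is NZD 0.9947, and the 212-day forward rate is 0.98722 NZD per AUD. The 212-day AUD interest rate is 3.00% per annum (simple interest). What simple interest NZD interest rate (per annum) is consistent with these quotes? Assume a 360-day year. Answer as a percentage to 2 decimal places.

1.70%

T = 212/360 years.
F/S = 0.98722/0.9947 = 0.9924801 = (growth of NZD) / (growth of AUD).
AUD growth factor: 1 + 0.0300×212/360 = 1.0176667.
So the NZD growth factor = 1.0100139.
r = (1.0100139 − 1)/(212/360) = 0.017005 → 1.70%.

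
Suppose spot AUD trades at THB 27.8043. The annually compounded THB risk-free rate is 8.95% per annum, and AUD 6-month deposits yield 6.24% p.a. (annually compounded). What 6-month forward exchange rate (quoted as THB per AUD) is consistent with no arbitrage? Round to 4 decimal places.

T = 6/12 years.
Growth of 1 THB over T: (1 + 0.0895)^(6/12) = 1.04379117.
AUD accumulates by (1 + 0.0624)^(6/12) = 1.0307279.
So F = 27.8043 × 1.04379117 / 1.0307279 = 28.156687 (THB/AUD).

28.1567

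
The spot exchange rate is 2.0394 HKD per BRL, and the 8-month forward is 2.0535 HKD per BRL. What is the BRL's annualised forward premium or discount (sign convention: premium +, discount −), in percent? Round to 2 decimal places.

+1.04%

T = 8/12 years.
BRL trades forward at +0.69138% vs spot over the period.
Per annum: 0.0069138 / (8/12) = 0.010371 = 1.04%.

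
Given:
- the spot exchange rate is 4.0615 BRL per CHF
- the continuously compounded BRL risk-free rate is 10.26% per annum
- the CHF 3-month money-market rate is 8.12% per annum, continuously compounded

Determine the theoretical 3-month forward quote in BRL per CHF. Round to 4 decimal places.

T = 3/12 years.
BRL accumulates by e^(0.1026×3/12) = 1.0259818.
CHF accumulates by e^(0.0812×3/12) = 1.0205074.
So F = 4.0615 × 1.0259818 / 1.0205074 = 4.083287 (BRL/CHF).

4.0833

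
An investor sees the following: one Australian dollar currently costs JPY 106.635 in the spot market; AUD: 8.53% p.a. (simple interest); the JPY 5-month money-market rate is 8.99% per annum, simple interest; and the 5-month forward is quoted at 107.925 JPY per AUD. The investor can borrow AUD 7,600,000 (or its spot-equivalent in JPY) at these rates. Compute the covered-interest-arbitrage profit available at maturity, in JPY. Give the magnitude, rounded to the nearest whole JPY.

T = 5/12 years.
Invest the AUD and cover forward: 7,600,000 × 1.03554166667 × 107.925 = JPY 849,382,341.25.
Convert at spot and invest in JPY: 7,600,000 × 106.635 × 1.03745833333 = JPY 840,783,207.25.
The quoted forward overvalues AUD, so borrow JPY, buy AUD at spot, deposit the AUD at 8.53%, and sell the proceeds forward at 107.925.
Arbitrage profit = |849,382,341.25 − 840,783,207.25| = JPY 8,599,134.

JPY 8,599,134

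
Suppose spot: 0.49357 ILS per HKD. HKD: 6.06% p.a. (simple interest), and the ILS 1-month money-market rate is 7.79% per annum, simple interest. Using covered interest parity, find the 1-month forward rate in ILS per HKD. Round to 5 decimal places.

0.49428

T = 1/12 years.
Growth of 1 ILS over T: 1 + 0.0779×1/12 = 1.0064917.
Growth of 1 HKD over T: 1 + 0.0606×1/12 = 1.005050.
Forward (ILS per HKD) = 0.49357 × 1.0064917 / 1.005050 = 0.4942780.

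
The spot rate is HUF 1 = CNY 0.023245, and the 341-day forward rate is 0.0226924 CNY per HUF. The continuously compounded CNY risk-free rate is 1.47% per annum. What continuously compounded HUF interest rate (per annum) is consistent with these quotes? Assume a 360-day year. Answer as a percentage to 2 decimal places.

4.01%

T = 341/360 years.
CIP gives F = S · g_CNY/g_HUF, so g_CNY/g_HUF = 0.0226924/0.023245 = 0.9762271.
The CNY side grows by e^(0.0147×341/360) = 1.0140216.
That pins the HUF growth at 1.0387149.
Take logs: ln 1.0387149 / (341/360) = 0.040101, so 4.01%.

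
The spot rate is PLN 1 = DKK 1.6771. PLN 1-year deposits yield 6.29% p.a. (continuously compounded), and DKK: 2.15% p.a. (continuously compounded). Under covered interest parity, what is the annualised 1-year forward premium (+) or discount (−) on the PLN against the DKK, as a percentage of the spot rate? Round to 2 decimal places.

-4.06%

T = 1 year.
No-arbitrage forward: 1.6771 × 1.0217328 / 1.0649203 = 1.6090857 DKK/PLN.
(F − S)/S ÷ T = (1.6090857 − 1.6771)/1.6771/1 = -0.040555 → -4.06%.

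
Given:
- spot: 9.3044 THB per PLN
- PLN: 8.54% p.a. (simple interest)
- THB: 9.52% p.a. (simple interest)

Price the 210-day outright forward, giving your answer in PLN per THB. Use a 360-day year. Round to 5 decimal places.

0.10689

T = 210/360 years.
Growth of 1 THB over T: 1 + 0.0952×210/360 = 1.0555333.
PLN accumulates by 1 + 0.0854×210/360 = 1.0498167.
CIP: F = S · (grow THB)/(grow PLN) = 9.3044 × 1.0555333/1.0498167 = 9.355066 THB per PLN.
Invert for PLN per THB: 1 / 9.355066 = 0.10689.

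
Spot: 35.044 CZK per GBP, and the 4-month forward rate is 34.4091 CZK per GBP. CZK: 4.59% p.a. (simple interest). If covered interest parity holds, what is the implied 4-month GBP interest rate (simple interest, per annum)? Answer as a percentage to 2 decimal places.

T = 4/12 years.
CIP gives F = S · g_CZK/g_GBP, so g_CZK/g_GBP = 34.4091/35.044 = 0.9818828.
The CZK side grows by 1 + 0.0459×4/12 = 1.015300.
So the GBP growth factor = 1.0340338.
(1.0340338 − 1)/T = 0.102101, i.e. 10.21%.

10.21%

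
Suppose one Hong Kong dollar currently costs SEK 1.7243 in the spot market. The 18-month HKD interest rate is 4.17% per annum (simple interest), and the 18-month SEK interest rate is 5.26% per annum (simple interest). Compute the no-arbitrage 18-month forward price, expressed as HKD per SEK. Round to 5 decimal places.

T = 18/12 years.
SEK growth factor: 1 + 0.0526×18/12 = 1.078900.
HKD growth factor: 1 + 0.0417×18/12 = 1.062550.
CIP: F = S · (grow SEK)/(grow HKD) = 1.7243 × 1.078900/1.062550 = 1.750833 SEK per HKD.
Quoted the other way: 1/1.750833 = 0.57116 HKD per SEK.

0.57116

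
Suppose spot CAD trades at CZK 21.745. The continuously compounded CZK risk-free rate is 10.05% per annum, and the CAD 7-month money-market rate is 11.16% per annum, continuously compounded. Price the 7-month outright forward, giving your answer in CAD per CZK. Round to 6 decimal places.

T = 7/12 years.
Growth of 1 CZK over T: e^(0.1005×7/12) = 1.0603775.
Growth of 1 CAD over T: e^(0.1116×7/12) = 1.0672657.
CIP: F = S · (grow CZK)/(grow CAD) = 21.745 × 1.0603775/1.0672657 = 21.60466 CZK per CAD.
Invert for CAD per CZK: 1 / 21.60466 = 0.046286.

0.046286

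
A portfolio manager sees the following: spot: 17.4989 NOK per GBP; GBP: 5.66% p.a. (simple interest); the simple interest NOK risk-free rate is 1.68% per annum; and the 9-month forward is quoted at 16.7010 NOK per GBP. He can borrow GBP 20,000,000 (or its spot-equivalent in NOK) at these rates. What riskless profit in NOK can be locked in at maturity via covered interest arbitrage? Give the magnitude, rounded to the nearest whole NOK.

NOK 6,188,574

T = 9/12 years.
Keep in GBP, deliver into the forward: 20,000,000·1.042450·16.7010 = NOK 348,199,149.00.
Swap to NOK now, deposit: 20,000,000·17.4989·1.012600 = NOK 354,387,722.80.
The quoted forward undervalues GBP, so borrow GBP, convert to NOK at spot, deposit the NOK at 1.68%, and buy GBP forward at 16.7010 to cover the loan.
The gap between the two covered legs is NOK 6,188,574.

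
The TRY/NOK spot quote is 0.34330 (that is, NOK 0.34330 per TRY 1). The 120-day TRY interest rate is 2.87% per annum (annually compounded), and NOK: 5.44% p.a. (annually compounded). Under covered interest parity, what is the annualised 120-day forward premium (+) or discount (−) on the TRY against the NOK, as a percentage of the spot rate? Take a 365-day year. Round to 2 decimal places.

T = 120/365 years.
F = S · g_NOK/g_TRY = 0.3433 × 1.0175679/1.0093462 = 0.34609637.
(F − S)/S ÷ T = (0.34609637 − 0.3433)/0.3433/(120/365) = 0.024776 → 2.48%.

+2.48%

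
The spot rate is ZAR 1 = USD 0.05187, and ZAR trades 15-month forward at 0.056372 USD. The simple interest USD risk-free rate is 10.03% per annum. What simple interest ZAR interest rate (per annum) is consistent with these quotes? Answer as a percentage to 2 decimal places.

2.84%

T = 15/12 years.
F/S = 0.056372/0.05187 = 1.0867939 = (growth of USD) / (growth of ZAR).
USD growth factor: 1 + 0.1003×15/12 = 1.125375.
Hence g_ZAR = 1.0354999.
r = (1.0354999 − 1)/(15/12) = 0.028400 → 2.84%.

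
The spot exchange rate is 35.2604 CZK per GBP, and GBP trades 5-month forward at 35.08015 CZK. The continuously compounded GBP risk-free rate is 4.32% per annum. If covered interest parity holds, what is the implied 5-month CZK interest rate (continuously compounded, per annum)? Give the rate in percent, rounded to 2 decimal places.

T = 5/12 years.
By CIP, F/S equals the CZK-to-GBP growth ratio: 35.08015/35.2604 = 0.9948880.
The GBP side grows by e^(0.0432×5/12) = 1.018163.
So the CZK growth factor = 1.0129582.
Take logs: ln 1.0129582 / (5/12) = 0.030900, so 3.09%.

3.09%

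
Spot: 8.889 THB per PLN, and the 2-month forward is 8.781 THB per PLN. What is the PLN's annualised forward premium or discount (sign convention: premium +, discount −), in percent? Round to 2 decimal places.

-7.29%

T = 2/12 years.
PLN trades forward at -1.21498% vs spot over the period.
Per annum: -0.0121498 / (2/12) = -0.072899 = -7.29%.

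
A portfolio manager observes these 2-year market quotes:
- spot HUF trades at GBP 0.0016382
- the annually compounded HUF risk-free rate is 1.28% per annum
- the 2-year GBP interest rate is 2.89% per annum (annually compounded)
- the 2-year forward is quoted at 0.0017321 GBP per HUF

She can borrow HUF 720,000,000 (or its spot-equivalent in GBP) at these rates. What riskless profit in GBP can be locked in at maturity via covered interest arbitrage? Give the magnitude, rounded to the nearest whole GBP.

GBP 30,578

T = 2 years.
Keep in HUF, deliver into the forward: 720,000,000·1.02576384·0.0017321 = GBP 1,279,242.39.
Swap to GBP now, deposit: 720,000,000·0.0016382·1.05863521 = GBP 1,248,664.46.
The quoted forward overvalues HUF, so borrow GBP, buy HUF at spot, deposit the HUF at 1.28%, and sell the proceeds forward at 0.0017321.
Profit = 1,279,242.39 − 1,248,664.46 = GBP 30,578.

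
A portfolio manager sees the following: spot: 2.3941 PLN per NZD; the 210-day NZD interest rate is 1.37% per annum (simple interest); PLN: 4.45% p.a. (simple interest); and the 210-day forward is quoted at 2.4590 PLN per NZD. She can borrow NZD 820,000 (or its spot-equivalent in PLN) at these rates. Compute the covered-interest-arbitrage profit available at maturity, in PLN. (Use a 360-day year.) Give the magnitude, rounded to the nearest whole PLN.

PLN 18,372

T = 210/360 years.
Keep in NZD, deliver into the forward: 820,000·1.007991667·2.4590 = PLN 2,032,494.24.
Swap to PLN now, deposit: 820,000·2.3941·1.025958333 = PLN 2,014,122.41.
The quoted forward overvalues NZD, so borrow PLN, buy NZD at spot, deposit the NZD at 1.37%, and sell the proceeds forward at 2.4590.
Arbitrage profit = |2,032,494.24 − 2,014,122.41| = PLN 18,372.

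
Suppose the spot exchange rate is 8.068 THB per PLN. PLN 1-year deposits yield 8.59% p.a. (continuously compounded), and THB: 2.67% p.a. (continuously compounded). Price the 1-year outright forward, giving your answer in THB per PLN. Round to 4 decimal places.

7.6042

T = 1 year.
THB growth factor: e^(0.0267×1) = 1.0270596.
PLN growth factor: e^(0.0859×1) = 1.0896974.
Forward (THB per PLN) = 8.068 × 1.0270596 / 1.0896974 = 7.604237.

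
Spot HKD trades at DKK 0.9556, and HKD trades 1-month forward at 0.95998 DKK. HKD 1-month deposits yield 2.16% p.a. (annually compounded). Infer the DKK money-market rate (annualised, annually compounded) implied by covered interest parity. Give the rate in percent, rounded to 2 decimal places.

7.92%

T = 1/12 years.
By CIP, F/S equals the DKK-to-HKD growth ratio: 0.95998/0.9556 = 1.0045835.
The HKD side grows by (1 + 0.0216)^(1/12) = 1.0017824.
That pins the DKK growth at 1.0063741.
r = 1.0063741^(12/1) − 1 = 0.079229 → 7.92%.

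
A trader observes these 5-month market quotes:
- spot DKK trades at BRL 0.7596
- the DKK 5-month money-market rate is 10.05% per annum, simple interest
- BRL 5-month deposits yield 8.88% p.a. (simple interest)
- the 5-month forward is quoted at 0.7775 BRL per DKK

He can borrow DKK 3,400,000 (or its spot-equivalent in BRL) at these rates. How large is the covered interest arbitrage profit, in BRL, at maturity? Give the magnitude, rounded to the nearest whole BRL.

T = 5/12 years.
Invest the DKK and cover forward: 3,400,000 × 1.041875 × 0.7775 = BRL 2,754,196.56.
Convert at spot and invest in BRL: 3,400,000 × 0.7596 × 1.037000 = BRL 2,678,197.68.
The quoted forward overvalues DKK, so borrow BRL, buy DKK at spot, deposit the DKK at 10.05%, and sell the proceeds forward at 0.7775.
Arbitrage profit = |2,754,196.56 − 2,678,197.68| = BRL 75,999.

BRL 75,999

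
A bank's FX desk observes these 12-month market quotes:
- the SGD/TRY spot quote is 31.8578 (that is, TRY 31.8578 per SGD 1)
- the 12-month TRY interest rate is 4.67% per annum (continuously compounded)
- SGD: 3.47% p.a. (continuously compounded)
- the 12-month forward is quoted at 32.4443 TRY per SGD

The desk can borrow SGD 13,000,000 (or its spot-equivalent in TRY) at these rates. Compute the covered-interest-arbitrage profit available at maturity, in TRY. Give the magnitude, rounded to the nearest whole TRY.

TRY 2,717,422

T = 1 year.
Keep in SGD, deliver into the forward: 13,000,000·1.03530906949·32.4443 = TRY 436,668,414.56.
Swap to TRY now, deposit: 13,000,000·31.8578·1.04780761964 = TRY 433,950,992.60.
The quoted forward overvalues SGD, so borrow TRY, buy SGD at spot, deposit the SGD at 3.47%, and sell the proceeds forward at 32.4443.
Profit = 436,668,414.56 − 433,950,992.60 = TRY 2,717,422.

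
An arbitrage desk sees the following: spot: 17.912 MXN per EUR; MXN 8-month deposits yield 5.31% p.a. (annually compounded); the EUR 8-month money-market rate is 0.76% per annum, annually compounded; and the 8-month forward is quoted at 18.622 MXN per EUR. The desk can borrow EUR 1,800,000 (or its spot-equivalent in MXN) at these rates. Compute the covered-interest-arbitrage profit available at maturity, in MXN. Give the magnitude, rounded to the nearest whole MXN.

MXN 316,135

T = 8/12 years.
Invest the EUR and cover forward: 1,800,000 × 1.0050602705 × 18.622 = MXN 33,689,218.24.
Convert at spot and invest in MXN: 1,800,000 × 17.912 × 1.0350938824 = MXN 33,373,082.92.
The quoted forward overvalues EUR, so borrow MXN, buy EUR at spot, deposit the EUR at 0.76%, and sell the proceeds forward at 18.622.
The gap between the two covered legs is MXN 316,135.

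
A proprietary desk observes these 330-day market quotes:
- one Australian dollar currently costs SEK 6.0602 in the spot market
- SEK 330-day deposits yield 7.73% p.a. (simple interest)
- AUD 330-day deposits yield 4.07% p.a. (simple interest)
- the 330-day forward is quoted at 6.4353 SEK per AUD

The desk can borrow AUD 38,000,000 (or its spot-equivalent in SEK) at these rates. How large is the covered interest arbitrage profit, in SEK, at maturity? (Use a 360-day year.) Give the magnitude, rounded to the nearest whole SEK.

SEK 7,059,437

T = 330/360 years.
Route A — deposit AUD, sell forward: 38,000,000 × 1.03730833333 × 6.4353 = SEK 253,664,832.06.
Route B — convert at spot, deposit SEK: 38,000,000 × 6.0602 × 1.07085833333 = SEK 246,605,395.52.
The quoted forward overvalues AUD, so borrow SEK, buy AUD at spot, deposit the AUD at 4.07%, and sell the proceeds forward at 6.4353.
Profit = 253,664,832.06 − 246,605,395.52 = SEK 7,059,437.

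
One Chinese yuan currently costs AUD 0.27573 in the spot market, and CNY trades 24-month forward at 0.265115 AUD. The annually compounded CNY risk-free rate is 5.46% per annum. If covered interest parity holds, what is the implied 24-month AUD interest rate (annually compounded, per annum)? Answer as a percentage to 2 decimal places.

T = 2 years.
By CIP, F/S equals the AUD-to-CNY growth ratio: 0.265115/0.27573 = 0.9615022.
CNY growth factor: (1 + 0.0546)^2 = 1.1121812.
So the AUD growth factor = 1.0693647.
r = 1.0693647^(1/2) − 1 = 0.034101 → 3.41%.

3.41%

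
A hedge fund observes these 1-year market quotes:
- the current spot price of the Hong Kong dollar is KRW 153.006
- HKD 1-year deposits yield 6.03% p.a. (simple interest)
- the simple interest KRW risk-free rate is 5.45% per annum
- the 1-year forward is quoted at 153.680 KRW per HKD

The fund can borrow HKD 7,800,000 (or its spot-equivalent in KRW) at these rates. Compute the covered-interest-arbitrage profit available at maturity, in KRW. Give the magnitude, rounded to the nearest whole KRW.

T = 1 year.
Invest the HKD and cover forward: 7,800,000 × 1.060300 × 153.680 = KRW 1,270,985,851.20.
Convert at spot and invest in KRW: 7,800,000 × 153.006 × 1.054500 = KRW 1,258,489,650.60.
The quoted forward overvalues HKD, so borrow KRW, buy HKD at spot, deposit the HKD at 6.03%, and sell the proceeds forward at 153.680.
The gap between the two covered legs is KRW 12,496,201.

KRW 12,496,201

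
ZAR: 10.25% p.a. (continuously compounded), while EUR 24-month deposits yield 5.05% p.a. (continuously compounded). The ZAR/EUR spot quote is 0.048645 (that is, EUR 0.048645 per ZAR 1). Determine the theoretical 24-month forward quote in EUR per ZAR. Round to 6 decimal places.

0.043840

T = 2 years.
EUR accumulates by e^(0.0505×2) = 1.1062766.
ZAR growth factor: e^(0.1025×2) = 1.2275251.
So F = 0.048645 × 1.1062766 / 1.2275251 = 0.04384010 (EUR/ZAR).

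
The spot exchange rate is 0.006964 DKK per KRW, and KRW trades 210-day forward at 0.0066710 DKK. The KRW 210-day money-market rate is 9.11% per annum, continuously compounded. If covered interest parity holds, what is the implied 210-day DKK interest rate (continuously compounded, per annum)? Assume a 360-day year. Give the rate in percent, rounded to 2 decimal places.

1.74%

T = 210/360 years.
F/S = 0.006671/0.006964 = 0.9579265 = (growth of DKK) / (growth of KRW).
KRW growth factor: e^(0.0911×210/360) = 1.054579.
That pins the DKK growth at 1.0102092.
Take logs: ln 1.0102092 / (210/360) = 0.017413, so 1.74%.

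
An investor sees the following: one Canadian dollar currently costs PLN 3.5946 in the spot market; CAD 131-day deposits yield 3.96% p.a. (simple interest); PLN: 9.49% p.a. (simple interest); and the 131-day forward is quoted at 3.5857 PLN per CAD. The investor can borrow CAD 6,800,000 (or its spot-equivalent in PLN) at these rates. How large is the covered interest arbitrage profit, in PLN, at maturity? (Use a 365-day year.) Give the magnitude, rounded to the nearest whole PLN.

T = 131/365 years.
Keep in CAD, deliver into the forward: 6,800,000·1.0142126027·3.5857 = PLN 24,729,302.48.
Swap to PLN now, deposit: 6,800,000·3.5946·1.034060 = PLN 25,275,818.12.
The quoted forward undervalues CAD, so borrow CAD, convert to PLN at spot, deposit the PLN at 9.49%, and buy CAD forward at 3.5857 to cover the loan.
Arbitrage profit = |24,729,302.48 − 25,275,818.12| = PLN 546,516.

PLN 546,516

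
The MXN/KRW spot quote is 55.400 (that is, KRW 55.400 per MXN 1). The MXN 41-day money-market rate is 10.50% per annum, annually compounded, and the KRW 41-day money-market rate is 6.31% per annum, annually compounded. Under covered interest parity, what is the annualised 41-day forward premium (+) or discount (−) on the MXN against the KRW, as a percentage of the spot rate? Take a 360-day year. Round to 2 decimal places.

-3.86%

T = 41/360 years.
No-arbitrage forward: 55.4 × 1.0069931 / 1.0114362 = 55.156635 KRW/MXN.
(F − S)/S ÷ T = (55.156635 − 55.4)/55.4/(41/360) = -0.038572 → -3.86%.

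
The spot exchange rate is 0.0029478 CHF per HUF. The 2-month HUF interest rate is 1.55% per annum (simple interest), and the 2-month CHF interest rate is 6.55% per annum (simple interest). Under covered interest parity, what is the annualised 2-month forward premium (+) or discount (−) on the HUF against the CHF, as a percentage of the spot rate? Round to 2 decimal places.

+4.99%

T = 2/12 years.
No-arbitrage forward: 0.0029478 × 1.0109167 / 1.0025833 = 0.0029723019 CHF/HUF.
(F − S)/S ÷ T = (0.0029723019 − 0.0029478)/0.0029478/(2/12) = 0.049872 → 4.99%.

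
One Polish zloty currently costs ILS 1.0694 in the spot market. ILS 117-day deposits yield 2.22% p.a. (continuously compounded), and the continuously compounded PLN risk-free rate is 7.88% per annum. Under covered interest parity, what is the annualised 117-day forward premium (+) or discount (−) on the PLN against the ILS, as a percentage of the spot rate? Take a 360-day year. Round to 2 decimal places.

T = 117/360 years.
No-arbitrage forward: 1.0694 × 1.0072411 / 1.0259408 = 1.0499082 ILS/PLN.
Annualised premium = (F − S)/S × (1/T) = (1.0499082 − 1.0694)/1.0694 ÷ (117/360) = -5.61%.

-5.61%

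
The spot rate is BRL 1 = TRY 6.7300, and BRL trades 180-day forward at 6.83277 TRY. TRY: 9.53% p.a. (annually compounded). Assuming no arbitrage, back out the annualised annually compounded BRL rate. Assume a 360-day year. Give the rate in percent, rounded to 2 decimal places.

6.26%

T = 180/360 years.
F/S = 6.83277/6.73 = 1.0152704 = (growth of TRY) / (growth of BRL).
The TRY side grows by (1 + 0.0953)^(180/360) = 1.0465658.
So the BRL growth factor = 1.0308247.
Annualise: 1.0308247^(360/180) − 1 = 0.062600 = 6.26%.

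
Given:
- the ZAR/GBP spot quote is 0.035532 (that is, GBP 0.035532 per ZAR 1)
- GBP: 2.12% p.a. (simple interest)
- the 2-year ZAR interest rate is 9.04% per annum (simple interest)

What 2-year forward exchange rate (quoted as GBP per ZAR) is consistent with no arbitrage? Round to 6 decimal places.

0.031367

T = 2 years.
Growth of 1 GBP over T: 1 + 0.0212×2 = 1.042400.
ZAR accumulates by 1 + 0.0904×2 = 1.180800.
So F = 0.035532 × 1.042400 / 1.180800 = 0.03136734 (GBP/ZAR).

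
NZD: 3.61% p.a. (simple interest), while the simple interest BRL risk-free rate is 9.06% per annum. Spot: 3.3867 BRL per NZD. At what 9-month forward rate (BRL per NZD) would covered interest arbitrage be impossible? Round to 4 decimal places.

T = 9/12 years.
Growth of 1 BRL over T: 1 + 0.0906×9/12 = 1.067950.
NZD growth factor: 1 + 0.0361×9/12 = 1.027075.
Forward (BRL per NZD) = 3.3867 × 1.067950 / 1.027075 = 3.521482.

3.5215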